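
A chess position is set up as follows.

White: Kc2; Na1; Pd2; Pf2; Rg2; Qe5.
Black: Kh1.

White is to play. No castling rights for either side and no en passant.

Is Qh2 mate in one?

After Qh2: black king on h1; in check: yes, from the white queen on h2.
King squares — g1: attacked by Rg2; g2: attacked by Qh2; h2: attacked by Rg2.
Black has no legal moves → checkmate.

yes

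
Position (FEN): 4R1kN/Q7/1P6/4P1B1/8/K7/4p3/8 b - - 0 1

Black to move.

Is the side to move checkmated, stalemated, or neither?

checkmate

Black to move; black king on g8.
In check: yes, from the white rook on e8.
King squares — f7: attacked by Qa7; g7: attacked by Qa7; h7: attacked by Qa7; f8: attacked by Re8; h8: attacked by Re8.
Legal moves for Black: none.
In check with no legal moves → checkmate.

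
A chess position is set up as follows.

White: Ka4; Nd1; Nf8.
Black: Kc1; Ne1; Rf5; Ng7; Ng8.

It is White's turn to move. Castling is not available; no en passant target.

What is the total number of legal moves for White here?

11

White to move; king on a4.
In check: no.
Legal moves: Nh7, Nd7, Ng6, Ne6, Kb4, Kb3, Ka3, Ne3, Nc3, Nf2, Nb2.
Count: 11.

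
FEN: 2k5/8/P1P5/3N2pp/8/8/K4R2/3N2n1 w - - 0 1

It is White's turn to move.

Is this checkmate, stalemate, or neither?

neither

White to move; white king on a2.
In check: no.
Legal moves for White include: Ne7+, Nc7, Nf6, Nb6+, Nf4, Nb4, N5e3, N5c3, Rf8#, Rf7, Rf6, Rf5, Rf4, Rf3, Rh2, Rg2, Re2, Rd2, ... (list truncated; more exist).
White has legal moves and is not in check → neither.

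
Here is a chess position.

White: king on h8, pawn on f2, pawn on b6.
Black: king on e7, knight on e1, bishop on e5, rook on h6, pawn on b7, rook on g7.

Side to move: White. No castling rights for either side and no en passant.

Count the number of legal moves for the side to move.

0

White to move; king on h8.
In check: yes, from the black rook on h6.
Legal moves: none.
Count: 0.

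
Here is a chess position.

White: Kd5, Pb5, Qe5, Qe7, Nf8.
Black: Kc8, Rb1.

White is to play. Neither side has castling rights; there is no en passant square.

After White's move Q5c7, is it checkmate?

After Q5c7: black king on c8; in check: yes, from the white queen on c7.
King squares — b7: attacked by Qc7; c7: attacked by Qe7; d7: attacked by Qc7; b8: attacked by Qc7; d8: attacked by Qc7.
Black has no legal moves → checkmate.

yes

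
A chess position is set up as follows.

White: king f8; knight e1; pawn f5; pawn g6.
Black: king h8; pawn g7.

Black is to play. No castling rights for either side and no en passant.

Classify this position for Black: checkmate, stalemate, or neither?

stalemate

Black to move; black king on h8.
In check: no.
King squares — g7: own pawn; h7: attacked by Pg6; g8: attacked by Kf8.
Legal moves for Black: none.
Not in check and no legal moves → stalemate.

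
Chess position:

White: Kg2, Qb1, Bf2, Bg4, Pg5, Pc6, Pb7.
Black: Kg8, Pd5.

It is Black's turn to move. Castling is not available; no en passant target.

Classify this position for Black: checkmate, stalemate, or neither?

neither

Black to move; black king on g8.
In check: no.
Legal moves for Black: Kh8, Kf8, Kg7, Kf7, d4.
Black has 5 legal moves and is not in check → neither.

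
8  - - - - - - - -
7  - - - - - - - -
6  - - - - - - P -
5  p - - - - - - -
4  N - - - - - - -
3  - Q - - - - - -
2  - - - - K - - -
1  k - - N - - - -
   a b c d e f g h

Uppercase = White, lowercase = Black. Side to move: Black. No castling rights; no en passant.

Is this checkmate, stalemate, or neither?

stalemate

Black to move; black king on a1.
In check: no.
King squares — b1: attacked by Qb3; a2: attacked by Qb3; b2: attacked by Nd1.
Legal moves for Black: none.
Not in check and no legal moves → stalemate.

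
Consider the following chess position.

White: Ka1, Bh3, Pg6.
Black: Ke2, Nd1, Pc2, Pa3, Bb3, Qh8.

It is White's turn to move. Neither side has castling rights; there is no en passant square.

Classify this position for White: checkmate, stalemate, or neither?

neither

White to move; white king on a1.
In check: yes, from the black queen on h8.
Legal moves for White: g7.
White is in check but has 1 legal move → neither.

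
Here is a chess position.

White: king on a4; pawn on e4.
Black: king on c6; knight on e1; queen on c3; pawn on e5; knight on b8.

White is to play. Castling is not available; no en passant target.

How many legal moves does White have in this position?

0

White to move; king on a4.
In check: no.
Legal moves: none.
Count: 0.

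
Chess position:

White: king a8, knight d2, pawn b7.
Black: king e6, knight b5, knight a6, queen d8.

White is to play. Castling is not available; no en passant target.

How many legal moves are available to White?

4

White to move; king on a8.
In check: yes, from the black queen on d8.
Legal moves: b8=Q, b8=R, b8=B, b8=N.
Count: 4.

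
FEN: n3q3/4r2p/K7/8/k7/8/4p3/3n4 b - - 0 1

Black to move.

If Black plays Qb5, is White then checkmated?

yes

After Qb5: white king on a6; in check: yes, from the black queen on b5.
King squares — a5: attacked by Ka4; b5: attacked by Ka4; b6: attacked by Qb5; a7: attacked by Re7; b7: attacked by Qb5.
White has no legal moves → checkmate.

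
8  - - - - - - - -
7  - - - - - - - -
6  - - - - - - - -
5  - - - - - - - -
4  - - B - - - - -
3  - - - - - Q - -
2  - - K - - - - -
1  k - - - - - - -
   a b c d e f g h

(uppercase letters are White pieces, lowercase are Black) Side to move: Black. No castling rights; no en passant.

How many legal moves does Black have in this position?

Black to move; king on a1.
In check: no.
Legal moves: none.
Count: 0.

0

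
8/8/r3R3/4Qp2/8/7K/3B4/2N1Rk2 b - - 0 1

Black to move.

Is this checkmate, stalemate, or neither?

neither

Black to move; black king on f1.
In check: yes, from the white rook on e1.
King squares — e1: attacked by Bd2; g1: attacked by Re1; e2: attacked by Nc1; f2: available; g2: attacked by Kh3.
Legal moves for Black: Kf2.
Black is in check but has 1 legal move → neither.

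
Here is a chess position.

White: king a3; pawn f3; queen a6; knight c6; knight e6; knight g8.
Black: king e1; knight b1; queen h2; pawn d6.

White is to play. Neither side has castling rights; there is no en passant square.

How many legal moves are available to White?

White to move; king on a3.
In check: yes, from the black knight on b1.
Legal moves: Kb4, Ka4, Kb3.
Count: 3.

3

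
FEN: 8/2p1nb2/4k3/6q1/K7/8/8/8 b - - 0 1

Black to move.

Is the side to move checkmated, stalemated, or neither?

Black to move; black king on e6.
In check: no.
Legal moves for Black include: Bg8, Be8+, Bg6, Bh5, Ng8, Nc8, Ng6, Nc6, Nf5, Nd5, Kd7, Kf6, Kd6, Kf5, Ke5, Kd5, Qg8, Qg7, ... (list truncated; more exist).
Black has legal moves and is not in check → neither.

neither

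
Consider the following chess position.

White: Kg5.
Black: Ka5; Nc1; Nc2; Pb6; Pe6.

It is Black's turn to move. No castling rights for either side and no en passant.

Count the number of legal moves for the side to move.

16

Black to move; king on a5.
In check: no.
Legal moves: Ka6, Kb5, Kb4, Ka4, Nd4, Nb4, Ne3, Na3, Ne1, Na1, Nd3, Nb3, Ne2, Na2, e5, b5.
Count: 16.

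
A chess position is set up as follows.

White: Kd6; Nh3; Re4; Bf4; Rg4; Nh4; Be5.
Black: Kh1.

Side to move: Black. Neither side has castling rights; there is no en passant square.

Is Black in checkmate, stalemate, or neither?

Black to move; black king on h1.
In check: no.
King squares — g1: attacked by Nh3; g2: attacked by Rg4; h2: attacked by Bf4.
Legal moves for Black: none.
Not in check and no legal moves → stalemate.

stalemate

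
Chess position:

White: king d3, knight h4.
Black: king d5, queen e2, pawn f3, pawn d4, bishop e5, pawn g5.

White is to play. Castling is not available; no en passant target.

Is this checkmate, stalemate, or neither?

checkmate

White to move; white king on d3.
In check: yes, from the black queen on e2.
King squares — c2: attacked by Qe2; d2: attacked by Qe2; e2: attacked by Pf3; c3: attacked by Pd4; e3: attacked by Qe2; c4: attacked by Qe2; d4: attacked by Kd5; e4: attacked by Qe2.
Legal moves for White: none.
In check with no legal moves → checkmate.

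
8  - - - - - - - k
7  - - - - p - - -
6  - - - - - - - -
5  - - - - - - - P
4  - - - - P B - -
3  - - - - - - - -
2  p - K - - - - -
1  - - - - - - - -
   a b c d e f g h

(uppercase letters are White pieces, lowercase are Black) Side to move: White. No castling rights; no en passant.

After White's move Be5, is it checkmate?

After Be5: black king on h8; in check: yes, from the white bishop on e5.
Black has 2 legal replies: Kg8, Kh7.
In check but a legal move exists → not checkmate.

no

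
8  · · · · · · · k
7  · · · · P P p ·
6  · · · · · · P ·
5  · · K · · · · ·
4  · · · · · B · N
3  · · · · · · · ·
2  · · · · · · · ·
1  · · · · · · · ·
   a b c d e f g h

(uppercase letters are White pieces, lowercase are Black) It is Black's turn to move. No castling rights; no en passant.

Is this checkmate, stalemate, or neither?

stalemate

Black to move; black king on h8.
In check: no.
King squares — g7: own pawn; h7: attacked by Pg6; g8: attacked by Pf7.
Legal moves for Black: none.
Not in check and no legal moves → stalemate.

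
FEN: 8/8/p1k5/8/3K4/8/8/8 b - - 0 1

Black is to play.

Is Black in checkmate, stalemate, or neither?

Black to move; black king on c6.
In check: no.
Legal moves for Black: Kd7, Kc7, Kb7, Kd6, Kb6, Kb5, a5.
Black has 7 legal moves and is not in check → neither.

neither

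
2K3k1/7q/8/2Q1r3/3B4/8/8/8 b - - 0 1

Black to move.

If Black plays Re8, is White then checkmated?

yes

After Re8: white king on c8; in check: yes, from the black rook on e8.
King squares — b7: attacked by Qh7; c7: attacked by Qh7; d7: attacked by Qh7; b8: attacked by Re8; d8: attacked by Re8.
White has no legal moves → checkmate.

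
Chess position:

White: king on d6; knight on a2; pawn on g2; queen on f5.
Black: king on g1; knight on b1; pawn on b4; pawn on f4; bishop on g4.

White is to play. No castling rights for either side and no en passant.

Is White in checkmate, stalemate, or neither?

neither

White to move; white king on d6.
In check: no.
Legal moves for White include: Ke7, Kd7, Kc7, Ke6, Kc6, Ke5, Kd5, Kc5, Qf8, Qc8, Qh7, Qf7, Qd7, Qg6, Qf6, Qe6, Qh5, Qg5, ... (list truncated; more exist).
White has legal moves and is not in check → neither.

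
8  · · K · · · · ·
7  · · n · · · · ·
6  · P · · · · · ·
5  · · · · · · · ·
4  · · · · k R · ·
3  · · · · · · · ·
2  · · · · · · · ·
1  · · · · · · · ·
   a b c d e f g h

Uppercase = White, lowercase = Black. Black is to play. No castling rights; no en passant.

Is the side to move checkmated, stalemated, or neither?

neither

Black to move; black king on e4.
In check: yes, from the white rook on f4.
King squares — d3: available; e3: available; f3: attacked by Rf4; d4: attacked by Rf4; f4: available; d5: available; e5: available; f5: attacked by Rf4.
Legal moves for Black: Ke5, Kd5, Kxf4, Ke3, Kd3.
Black is in check but has 5 legal moves → neither.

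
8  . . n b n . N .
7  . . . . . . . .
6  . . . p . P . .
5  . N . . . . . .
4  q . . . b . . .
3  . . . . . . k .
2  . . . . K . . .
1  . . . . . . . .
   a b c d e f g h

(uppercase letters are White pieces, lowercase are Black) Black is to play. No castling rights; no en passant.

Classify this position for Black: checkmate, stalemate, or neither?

neither

Black to move; black king on g3.
In check: no.
Legal moves for Black include: Ng7, Nc7, Nxf6, Be7, Bc7, Bxf6, Bb6, Ba5, Ne7, Na7, Nb6, Ba8, Bh7, Bb7, Bg6, Bc6, Bf5, Bd5, ... (list truncated; more exist).
Black has legal moves and is not in check → neither.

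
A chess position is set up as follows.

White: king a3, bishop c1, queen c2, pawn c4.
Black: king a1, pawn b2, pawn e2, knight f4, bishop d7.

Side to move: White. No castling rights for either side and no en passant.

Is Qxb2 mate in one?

yes

After Qxb2: black king on a1; in check: yes, from the white queen on b2.
King squares — b1: attacked by Qb2; a2: attacked by Qb2; b2: attacked by Bc1.
Black has no legal moves → checkmate.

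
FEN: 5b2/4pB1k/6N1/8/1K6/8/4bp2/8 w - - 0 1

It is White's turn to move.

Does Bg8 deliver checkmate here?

After Bg8: black king on h7; in check: yes, from the white bishop on g8.
Black has 4 legal replies: Kxg8, Kg7, Kh6, Kxg6.
In check but a legal move exists → not checkmate.

no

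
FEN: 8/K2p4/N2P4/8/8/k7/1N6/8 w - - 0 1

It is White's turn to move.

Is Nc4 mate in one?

After Nc4: black king on a3; in check: yes, from the white knight on c4.
Black has 3 legal replies: Ka4, Kb3, Ka2.
In check but a legal move exists → not checkmate.

no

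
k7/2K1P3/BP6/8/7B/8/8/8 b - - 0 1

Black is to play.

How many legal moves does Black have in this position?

0

Black to move; king on a8.
In check: no.
Legal moves: none.
Count: 0.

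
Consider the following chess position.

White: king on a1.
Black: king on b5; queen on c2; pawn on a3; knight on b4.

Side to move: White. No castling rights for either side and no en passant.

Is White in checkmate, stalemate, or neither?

stalemate

White to move; white king on a1.
In check: no.
King squares — b1: attacked by Qc2; a2: attacked by Qc2; b2: attacked by Qc2.
Legal moves for White: none.
Not in check and no legal moves → stalemate.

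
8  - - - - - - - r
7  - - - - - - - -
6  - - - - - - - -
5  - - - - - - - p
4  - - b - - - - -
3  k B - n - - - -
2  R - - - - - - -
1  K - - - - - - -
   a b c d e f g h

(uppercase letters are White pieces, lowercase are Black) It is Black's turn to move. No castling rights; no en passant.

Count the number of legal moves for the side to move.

Black to move; king on a3.
In check: yes, from the white rook on a2.
Legal moves: Kb4, Kxb3.
Count: 2.

2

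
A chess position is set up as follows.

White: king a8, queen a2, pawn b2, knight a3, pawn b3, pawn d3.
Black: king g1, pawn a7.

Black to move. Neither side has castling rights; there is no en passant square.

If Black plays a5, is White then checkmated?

no

After a5: white king on a8; in check: no.
White is not in check, so this cannot be checkmate.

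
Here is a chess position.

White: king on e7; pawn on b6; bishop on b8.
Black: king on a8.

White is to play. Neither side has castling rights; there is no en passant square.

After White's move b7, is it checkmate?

After b7: black king on a8; in check: yes, from the white pawn on b7.
Black has 2 legal replies: Kxb8, Kxb7.
In check but a legal move exists → not checkmate.

no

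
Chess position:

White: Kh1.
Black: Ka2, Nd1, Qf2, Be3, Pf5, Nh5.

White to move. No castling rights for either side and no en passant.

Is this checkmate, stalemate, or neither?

White to move; white king on h1.
In check: no.
King squares — g1: attacked by Qf2; g2: attacked by Qf2; h2: attacked by Qf2.
Legal moves for White: none.
Not in check and no legal moves → stalemate.

stalemate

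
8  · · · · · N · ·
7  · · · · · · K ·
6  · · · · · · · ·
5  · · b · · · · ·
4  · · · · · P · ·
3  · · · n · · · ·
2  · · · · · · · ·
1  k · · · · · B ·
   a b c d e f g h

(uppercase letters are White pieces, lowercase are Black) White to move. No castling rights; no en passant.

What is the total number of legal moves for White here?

White to move; king on g7.
In check: no.
Legal moves: Nh7, Nd7, Ng6, Ne6, Kh8, Kg8, Kh7, Kf7, Kh6, Kg6, Kf6, Bxc5, Bd4+, Be3, Bh2, Bf2, f5.
Count: 17.

17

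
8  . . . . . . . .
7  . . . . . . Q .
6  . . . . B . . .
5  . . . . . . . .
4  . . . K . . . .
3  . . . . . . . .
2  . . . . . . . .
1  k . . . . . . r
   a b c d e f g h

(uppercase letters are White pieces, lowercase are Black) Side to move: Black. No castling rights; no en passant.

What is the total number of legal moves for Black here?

Black to move; king on a1.
In check: no.
Legal moves: Rh8, Rh7, Rh6, Rh5, Rh4+, Rh3, Rh2, Rg1, Rf1, Re1, Rd1+, Rc1, Rb1, Kb2, Kb1.
Count: 15.

15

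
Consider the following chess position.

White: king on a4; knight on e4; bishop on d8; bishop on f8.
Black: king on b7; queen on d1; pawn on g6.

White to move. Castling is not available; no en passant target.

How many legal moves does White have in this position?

4

White to move; king on a4.
In check: yes, from the black queen on d1.
Legal moves: Kb5, Ka5, Kb4, Ka3.
Count: 4.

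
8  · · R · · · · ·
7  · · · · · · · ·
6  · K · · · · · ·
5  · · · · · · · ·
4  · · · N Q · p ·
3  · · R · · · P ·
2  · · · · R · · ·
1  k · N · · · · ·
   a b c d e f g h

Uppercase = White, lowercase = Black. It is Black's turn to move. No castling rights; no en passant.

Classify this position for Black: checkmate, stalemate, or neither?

Black to move; black king on a1.
In check: no.
King squares — b1: attacked by Qe4; a2: attacked by Nc1; b2: attacked by Re2.
Legal moves for Black: none.
Not in check and no legal moves → stalemate.

stalemate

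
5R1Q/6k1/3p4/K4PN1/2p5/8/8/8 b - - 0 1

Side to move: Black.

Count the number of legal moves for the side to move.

Black to move; king on g7.
In check: yes, from the white queen on h8.
Legal moves: none.
Count: 0.

0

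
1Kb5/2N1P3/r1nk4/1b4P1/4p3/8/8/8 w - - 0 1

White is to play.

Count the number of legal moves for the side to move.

White to move; king on b8.
In check: yes, from the black knight on c6.
Legal moves: Kxc8.
Count: 1.

1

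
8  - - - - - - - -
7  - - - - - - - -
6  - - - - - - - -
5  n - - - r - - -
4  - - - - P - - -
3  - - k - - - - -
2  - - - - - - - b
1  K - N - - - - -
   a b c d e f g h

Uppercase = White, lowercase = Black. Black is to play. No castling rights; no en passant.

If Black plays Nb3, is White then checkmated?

After Nb3: white king on a1; in check: yes, from the black knight on b3.
White has 3 legal replies: Ka2, Kb1, Nxb3.
In check but a legal move exists → not checkmate.

no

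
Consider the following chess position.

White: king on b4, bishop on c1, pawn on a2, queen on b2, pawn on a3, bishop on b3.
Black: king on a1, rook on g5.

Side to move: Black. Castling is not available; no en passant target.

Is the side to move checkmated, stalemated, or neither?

checkmate

Black to move; black king on a1.
In check: yes, from the white queen on b2.
King squares — b1: attacked by Qb2; a2: attacked by Qb2; b2: attacked by Bc1.
Legal moves for Black: none.
In check with no legal moves → checkmate.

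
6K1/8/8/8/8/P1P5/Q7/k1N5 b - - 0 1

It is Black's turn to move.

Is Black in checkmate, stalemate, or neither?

Black to move; black king on a1.
In check: yes, from the white queen on a2.
King squares — b1: attacked by Qa2; a2: attacked by Nc1; b2: attacked by Qa2.
Legal moves for Black: none.
In check with no legal moves → checkmate.

checkmate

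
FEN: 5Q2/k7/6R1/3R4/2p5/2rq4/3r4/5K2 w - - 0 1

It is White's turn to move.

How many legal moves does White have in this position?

3

White to move; king on f1.
In check: yes, from the black queen on d3.
Legal moves: Kg1, Ke1, Rxd3.
Count: 3.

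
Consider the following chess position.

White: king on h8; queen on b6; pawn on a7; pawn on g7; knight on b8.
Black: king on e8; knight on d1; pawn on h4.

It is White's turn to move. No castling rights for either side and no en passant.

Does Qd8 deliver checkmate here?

After Qd8: black king on e8; in check: yes, from the white queen on d8.
Black has 2 legal replies: Kxd8, Kf7.
In check but a legal move exists → not checkmate.

no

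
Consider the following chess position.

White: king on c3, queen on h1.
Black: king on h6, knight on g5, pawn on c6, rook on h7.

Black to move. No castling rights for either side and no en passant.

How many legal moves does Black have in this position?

Black to move; king on h6.
In check: yes, from the white queen on h1.
Legal moves: Kg7, Kg6, Nh3.
Count: 3.

3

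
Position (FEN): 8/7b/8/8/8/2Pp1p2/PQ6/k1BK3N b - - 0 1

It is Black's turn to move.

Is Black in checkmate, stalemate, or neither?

checkmate

Black to move; black king on a1.
In check: yes, from the white queen on b2.
King squares — b1: attacked by Qb2; a2: attacked by Qb2; b2: attacked by Bc1.
Legal moves for Black: none.
In check with no legal moves → checkmate.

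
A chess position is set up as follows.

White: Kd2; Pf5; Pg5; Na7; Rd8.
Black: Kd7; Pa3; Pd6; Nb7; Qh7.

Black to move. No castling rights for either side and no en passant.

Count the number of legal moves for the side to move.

Black to move; king on d7.
In check: yes, from the white rook on d8.
Legal moves: Kxd8, Ke7, Kc7, Nxd8.
Count: 4.

4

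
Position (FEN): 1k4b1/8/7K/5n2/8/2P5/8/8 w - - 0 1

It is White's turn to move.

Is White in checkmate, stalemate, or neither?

White to move; white king on h6.
In check: yes, from the black knight on f5.
King squares — g5: available; h5: available; g6: available; g7: attacked by Nf5; h7: attacked by Bg8.
Legal moves for White: Kg6, Kh5, Kg5.
White is in check but has 3 legal moves → neither.

neither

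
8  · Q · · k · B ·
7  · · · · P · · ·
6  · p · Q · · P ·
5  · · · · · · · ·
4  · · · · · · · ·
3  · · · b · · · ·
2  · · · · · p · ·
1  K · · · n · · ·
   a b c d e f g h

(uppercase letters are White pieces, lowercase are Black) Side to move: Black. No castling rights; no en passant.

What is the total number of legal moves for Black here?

Black to move; king on e8.
In check: yes, from the white queen on b8.
Legal moves: none.
Count: 0.

0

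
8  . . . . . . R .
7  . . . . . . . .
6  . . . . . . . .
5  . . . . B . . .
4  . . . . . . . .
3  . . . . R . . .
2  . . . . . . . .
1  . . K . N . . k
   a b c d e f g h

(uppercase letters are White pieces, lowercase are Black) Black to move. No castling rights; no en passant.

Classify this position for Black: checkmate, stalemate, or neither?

stalemate

Black to move; black king on h1.
In check: no.
King squares — g1: attacked by Rg8; g2: attacked by Ne1; h2: attacked by Be5.
Legal moves for Black: none.
Not in check and no legal moves → stalemate.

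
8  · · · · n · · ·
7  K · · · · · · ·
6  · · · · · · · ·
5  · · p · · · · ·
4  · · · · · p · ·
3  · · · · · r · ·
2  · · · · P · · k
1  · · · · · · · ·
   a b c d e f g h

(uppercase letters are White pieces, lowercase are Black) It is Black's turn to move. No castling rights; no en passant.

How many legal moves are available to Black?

19

Black to move; king on h2.
In check: no.
Legal moves: Ng7, Nc7, Nf6, Nd6, Rh3, Rg3, Re3, Rd3, Rc3, Rb3, Ra3+, Rf2, Rf1, Kh3, Kg3, Kg2, Kh1, Kg1, c4.
Count: 19.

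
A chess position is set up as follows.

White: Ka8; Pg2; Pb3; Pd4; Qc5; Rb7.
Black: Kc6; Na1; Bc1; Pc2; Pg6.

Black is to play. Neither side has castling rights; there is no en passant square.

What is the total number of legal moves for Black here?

Black to move; king on c6.
In check: yes, from the white queen on c5.
Legal moves: none.
Count: 0.

0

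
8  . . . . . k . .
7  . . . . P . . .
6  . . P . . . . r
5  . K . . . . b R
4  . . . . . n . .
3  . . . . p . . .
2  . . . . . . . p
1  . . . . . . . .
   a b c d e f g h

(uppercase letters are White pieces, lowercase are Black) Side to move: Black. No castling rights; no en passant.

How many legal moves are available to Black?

Black to move; king on f8.
In check: yes, from the white pawn on e7.
Legal moves: Kg8, Ke8, Kg7, Kf7, Kxe7, Bxe7.
Count: 6.

6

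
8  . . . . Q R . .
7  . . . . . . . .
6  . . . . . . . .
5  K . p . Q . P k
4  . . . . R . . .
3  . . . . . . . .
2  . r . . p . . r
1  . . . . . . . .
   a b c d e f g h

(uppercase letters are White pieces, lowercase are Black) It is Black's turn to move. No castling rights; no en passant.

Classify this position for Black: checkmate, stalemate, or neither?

checkmate

Black to move; black king on h5.
In check: yes, from the white queen on e8.
King squares — g4: attacked by Re4; h4: attacked by Re4; g5: attacked by Qe5; g6: attacked by Qe8; h6: attacked by Pg5.
Legal moves for Black: none.
In check with no legal moves → checkmate.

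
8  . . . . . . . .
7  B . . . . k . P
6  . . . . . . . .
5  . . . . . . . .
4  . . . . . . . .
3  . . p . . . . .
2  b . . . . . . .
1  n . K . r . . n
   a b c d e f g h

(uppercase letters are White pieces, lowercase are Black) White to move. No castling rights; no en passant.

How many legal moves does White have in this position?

0

White to move; king on c1.
In check: yes, from the black rook on e1.
Legal moves: none.
Count: 0.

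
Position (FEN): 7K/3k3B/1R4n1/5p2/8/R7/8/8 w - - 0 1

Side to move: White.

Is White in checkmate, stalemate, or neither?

White to move; white king on h8.
In check: yes, from the black knight on g6.
Legal moves for White: Kg8, Kg7, Bxg6, Rxg6.
White is in check but has 4 legal moves → neither.

neither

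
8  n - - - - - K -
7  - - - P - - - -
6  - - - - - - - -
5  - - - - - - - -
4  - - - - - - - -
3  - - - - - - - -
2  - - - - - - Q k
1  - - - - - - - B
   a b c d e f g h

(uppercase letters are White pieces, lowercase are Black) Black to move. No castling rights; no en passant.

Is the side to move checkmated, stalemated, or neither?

Black to move; black king on h2.
In check: yes, from the white queen on g2.
King squares — g1: attacked by Qg2; h1: attacked by Qg2; g2: attacked by Bh1; g3: attacked by Qg2; h3: attacked by Qg2.
Legal moves for Black: none.
In check with no legal moves → checkmate.

checkmate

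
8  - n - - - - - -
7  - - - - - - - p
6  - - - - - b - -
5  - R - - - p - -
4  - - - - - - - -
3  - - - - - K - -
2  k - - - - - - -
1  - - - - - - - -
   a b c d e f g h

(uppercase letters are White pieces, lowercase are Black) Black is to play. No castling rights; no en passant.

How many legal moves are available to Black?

Black to move; king on a2.
In check: no.
Legal moves: Nd7, Nc6, Na6, Bh8, Bd8, Bg7, Be7, Bg5, Be5, Bh4, Bd4, Bc3, Bb2, Ba1, Ka3, Ka1, h6, f4, h5.
Count: 19.

19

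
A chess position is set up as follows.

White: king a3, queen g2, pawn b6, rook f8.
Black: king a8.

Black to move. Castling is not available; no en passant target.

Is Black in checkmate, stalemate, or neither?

Black to move; black king on a8.
In check: yes, from the white queen on g2 and the white rook on f8.
King squares — a7: attacked by Pb6; b7: attacked by Qg2; b8: attacked by Rf8.
Legal moves for Black: none.
In check with no legal moves → checkmate.

checkmate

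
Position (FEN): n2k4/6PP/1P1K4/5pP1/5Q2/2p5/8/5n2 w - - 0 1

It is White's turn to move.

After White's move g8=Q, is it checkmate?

After g8=Q: black king on d8; in check: yes, from the white queen on g8.
King squares — c7: attacked by Pb6; d7: attacked by Kd6; e7: attacked by Kd6; c8: attacked by Qg8; e8: attacked by Qg8.
Black has no legal moves → checkmate.

yes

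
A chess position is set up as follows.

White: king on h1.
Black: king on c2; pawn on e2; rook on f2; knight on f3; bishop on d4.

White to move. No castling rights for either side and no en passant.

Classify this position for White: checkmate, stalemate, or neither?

stalemate

White to move; white king on h1.
In check: no.
King squares — g1: attacked by Nf3; g2: attacked by Rf2; h2: attacked by Rf2.
Legal moves for White: none.
Not in check and no legal moves → stalemate.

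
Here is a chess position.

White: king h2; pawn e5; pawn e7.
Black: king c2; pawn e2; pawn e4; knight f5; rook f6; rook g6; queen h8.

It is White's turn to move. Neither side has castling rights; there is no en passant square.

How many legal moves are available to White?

0

White to move; king on h2.
In check: yes, from the black queen on h8.
Legal moves: none.
Count: 0.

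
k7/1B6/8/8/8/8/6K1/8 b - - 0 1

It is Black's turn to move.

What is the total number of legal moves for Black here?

3

Black to move; king on a8.
In check: yes, from the white bishop on b7.
Legal moves: Kb8, Kxb7, Ka7.
Count: 3.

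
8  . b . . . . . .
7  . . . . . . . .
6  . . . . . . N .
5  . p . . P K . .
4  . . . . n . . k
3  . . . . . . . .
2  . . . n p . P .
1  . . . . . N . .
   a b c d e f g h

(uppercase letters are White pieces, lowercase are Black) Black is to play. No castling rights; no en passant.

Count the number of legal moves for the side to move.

Black to move; king on h4.
In check: yes, from the white knight on g6.
Legal moves: Kh5.
Count: 1.

1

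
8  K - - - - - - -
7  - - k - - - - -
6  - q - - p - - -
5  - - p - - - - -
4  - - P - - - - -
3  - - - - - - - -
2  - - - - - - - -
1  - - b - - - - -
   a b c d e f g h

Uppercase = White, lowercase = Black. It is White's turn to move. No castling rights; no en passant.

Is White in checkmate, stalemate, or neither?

White to move; white king on a8.
In check: no.
King squares — a7: attacked by Qb6; b7: attacked by Qb6; b8: attacked by Qb6.
Legal moves for White: none.
Not in check and no legal moves → stalemate.

stalemate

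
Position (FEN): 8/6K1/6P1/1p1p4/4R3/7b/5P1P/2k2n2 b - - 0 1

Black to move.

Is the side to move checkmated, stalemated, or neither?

Black to move; black king on c1.
In check: no.
Legal moves for Black: Bc8, Bd7, Be6, Bf5, Bg4, Bg2, Ng3, Ne3, Nxh2, Nd2, Kd2, Kc2, Kb2, Kd1, Kb1, dxe4, d4, b4.
Black has 18 legal moves and is not in check → neither.

neither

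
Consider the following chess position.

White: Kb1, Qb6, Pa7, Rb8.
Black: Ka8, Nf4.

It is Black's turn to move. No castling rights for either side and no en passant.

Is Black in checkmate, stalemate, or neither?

checkmate

Black to move; black king on a8.
In check: yes, from the white rook on b8.
King squares — a7: attacked by Qb6; b7: attacked by Qb6; b8: attacked by Qb6.
Legal moves for Black: none.
In check with no legal moves → checkmate.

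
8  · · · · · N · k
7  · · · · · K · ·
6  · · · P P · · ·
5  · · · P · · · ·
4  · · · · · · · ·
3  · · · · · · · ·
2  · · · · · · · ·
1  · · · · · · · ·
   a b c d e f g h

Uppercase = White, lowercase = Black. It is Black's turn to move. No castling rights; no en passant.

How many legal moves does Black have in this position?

Black to move; king on h8.
In check: no.
Legal moves: none.
Count: 0.

0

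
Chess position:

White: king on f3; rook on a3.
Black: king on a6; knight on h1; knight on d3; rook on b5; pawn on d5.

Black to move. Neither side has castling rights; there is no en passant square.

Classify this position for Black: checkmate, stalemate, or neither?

neither

Black to move; black king on a6.
In check: yes, from the white rook on a3.
King squares — a5: attacked by Ra3; b5: own rook; b6: available; a7: attacked by Ra3; b7: available.
Legal moves for Black: Kb7, Kb6, Ra5.
Black is in check but has 3 legal moves → neither.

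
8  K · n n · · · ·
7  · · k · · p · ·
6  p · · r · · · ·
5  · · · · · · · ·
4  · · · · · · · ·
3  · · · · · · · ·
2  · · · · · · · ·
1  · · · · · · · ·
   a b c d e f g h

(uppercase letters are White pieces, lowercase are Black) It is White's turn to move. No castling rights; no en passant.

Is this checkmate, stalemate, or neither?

White to move; white king on a8.
In check: no.
King squares — a7: attacked by Nc8; b7: attacked by Kc7; b8: attacked by Kc7.
Legal moves for White: none.
Not in check and no legal moves → stalemate.

stalemate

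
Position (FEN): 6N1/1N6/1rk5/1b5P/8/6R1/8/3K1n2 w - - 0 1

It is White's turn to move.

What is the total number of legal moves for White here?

24

White to move; king on d1.
In check: no.
Legal moves: Ne7+, Nh6, Nf6, Nd8+, Nd6, Nc5, Na5+, Rg7, Rg6+, Rg5, Rg4, Rh3, Rf3, Re3, Rd3, Rc3+, Rb3, Ra3, Rg2, Rg1, Kc2, Ke1, Kc1, h6.
Count: 24.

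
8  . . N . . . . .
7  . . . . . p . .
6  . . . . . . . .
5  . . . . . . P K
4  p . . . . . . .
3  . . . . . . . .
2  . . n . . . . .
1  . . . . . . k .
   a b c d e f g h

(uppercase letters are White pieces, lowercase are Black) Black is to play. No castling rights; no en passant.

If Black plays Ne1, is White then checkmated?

After Ne1: white king on h5; in check: no.
White is not in check, so this cannot be checkmate.

no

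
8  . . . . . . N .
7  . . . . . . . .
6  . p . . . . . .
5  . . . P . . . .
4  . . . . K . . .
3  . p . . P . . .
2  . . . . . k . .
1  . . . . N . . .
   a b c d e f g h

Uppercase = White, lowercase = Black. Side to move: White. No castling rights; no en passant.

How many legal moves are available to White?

13

White to move; king on e4.
In check: no.
Legal moves: Ne7, Nh6, Nf6, Kf5, Ke5, Kf4, Kd4, Kd3, Nf3, Nd3+, Ng2, Nc2, d6.
Count: 13.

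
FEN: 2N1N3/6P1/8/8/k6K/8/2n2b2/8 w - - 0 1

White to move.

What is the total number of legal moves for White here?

4

White to move; king on h4.
In check: yes, from the black bishop on f2.
Legal moves: Kh5, Kg5, Kg4, Kh3.
Count: 4.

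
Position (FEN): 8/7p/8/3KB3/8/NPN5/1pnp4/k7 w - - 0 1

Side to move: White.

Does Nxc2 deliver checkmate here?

yes

After Nxc2: black king on a1; in check: yes, from the white knight on c2.
King squares — b1: attacked by Nc3; a2: attacked by Nc3; b2: own pawn.
Black has no legal moves → checkmate.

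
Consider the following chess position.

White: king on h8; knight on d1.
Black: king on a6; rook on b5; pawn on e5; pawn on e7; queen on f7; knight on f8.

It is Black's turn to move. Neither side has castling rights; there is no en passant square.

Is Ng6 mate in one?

After Ng6: white king on h8; in check: yes, from the black knight on g6.
King squares — g7: attacked by Qf7; h7: attacked by Qf7; g8: attacked by Qf7.
White has no legal moves → checkmate.

yes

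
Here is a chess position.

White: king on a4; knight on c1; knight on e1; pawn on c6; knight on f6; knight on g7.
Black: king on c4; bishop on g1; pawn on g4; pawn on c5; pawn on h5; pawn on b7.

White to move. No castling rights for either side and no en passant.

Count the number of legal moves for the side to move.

White to move; king on a4.
In check: no.
Legal moves: Nge8, Ne6, Ngxh5, Nf5, Ng8, Nfe8, Nh7, Nd7, Nfxh5, Nd5, Nxg4, Ne4, Ka5, Ka3, Nf3, Ned3, Ng2, Nc2, Ncd3, Nb3, Ne2, Na2, cxb7, c7.
Count: 24.

24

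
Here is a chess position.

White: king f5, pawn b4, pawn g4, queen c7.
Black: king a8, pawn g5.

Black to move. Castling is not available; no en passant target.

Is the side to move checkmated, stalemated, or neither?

Black to move; black king on a8.
In check: no.
King squares — a7: attacked by Qc7; b7: attacked by Qc7; b8: attacked by Qc7.
Legal moves for Black: none.
Not in check and no legal moves → stalemate.

stalemate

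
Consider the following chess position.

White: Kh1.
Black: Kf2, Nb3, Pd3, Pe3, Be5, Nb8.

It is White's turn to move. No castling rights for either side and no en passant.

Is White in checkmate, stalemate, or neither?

stalemate

White to move; white king on h1.
In check: no.
King squares — g1: attacked by Kf2; g2: attacked by Kf2; h2: attacked by Be5.
Legal moves for White: none.
Not in check and no legal moves → stalemate.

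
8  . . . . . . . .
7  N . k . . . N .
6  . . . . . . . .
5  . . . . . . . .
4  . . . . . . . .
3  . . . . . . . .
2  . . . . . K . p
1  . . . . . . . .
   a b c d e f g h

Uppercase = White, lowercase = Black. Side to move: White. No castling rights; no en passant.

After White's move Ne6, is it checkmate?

After Ne6: black king on c7; in check: yes, from the white knight on e6.
Black has 5 legal replies: Kb8, Kd7, Kb7, Kd6, Kb6.
In check but a legal move exists → not checkmate.

no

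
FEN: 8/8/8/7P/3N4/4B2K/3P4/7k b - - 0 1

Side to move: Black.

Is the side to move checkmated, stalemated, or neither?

stalemate

Black to move; black king on h1.
In check: no.
King squares — g1: attacked by Be3; g2: attacked by Kh3; h2: attacked by Kh3.
Legal moves for Black: none.
Not in check and no legal moves → stalemate.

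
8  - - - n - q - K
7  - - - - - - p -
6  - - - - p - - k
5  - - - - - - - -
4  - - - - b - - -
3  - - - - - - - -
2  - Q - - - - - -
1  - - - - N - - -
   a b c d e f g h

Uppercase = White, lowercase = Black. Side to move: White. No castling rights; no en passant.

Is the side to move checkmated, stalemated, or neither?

checkmate

White to move; white king on h8.
In check: yes, from the black queen on f8.
King squares — g7: attacked by Kh6; h7: attacked by Be4; g8: attacked by Qf8.
Legal moves for White: none.
In check with no legal moves → checkmate.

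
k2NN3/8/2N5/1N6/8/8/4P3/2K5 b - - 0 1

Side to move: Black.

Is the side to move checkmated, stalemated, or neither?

stalemate

Black to move; black king on a8.
In check: no.
King squares — a7: attacked by Nb5; b7: attacked by Nd8; b8: attacked by Nc6.
Legal moves for Black: none.
Not in check and no legal moves → stalemate.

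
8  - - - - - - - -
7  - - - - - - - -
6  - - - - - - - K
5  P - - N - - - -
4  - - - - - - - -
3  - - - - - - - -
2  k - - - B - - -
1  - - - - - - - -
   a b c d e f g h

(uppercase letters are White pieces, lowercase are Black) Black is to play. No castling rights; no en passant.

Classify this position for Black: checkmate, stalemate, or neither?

neither

Black to move; black king on a2.
In check: no.
Legal moves for Black: Kb3, Ka3, Kb2, Kb1, Ka1.
Black has 5 legal moves and is not in check → neither.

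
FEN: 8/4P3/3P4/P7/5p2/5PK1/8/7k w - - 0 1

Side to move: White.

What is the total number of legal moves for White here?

White to move; king on g3.
In check: yes, from the black pawn on f4.
Legal moves: Kh4, Kg4, Kxf4, Kh3, Kf2.
Count: 5.

5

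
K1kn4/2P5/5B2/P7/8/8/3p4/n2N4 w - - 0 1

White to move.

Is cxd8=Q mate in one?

After cxd8=Q: black king on c8; in check: yes, from the white queen on d8.
King squares — b7: attacked by Ka8; c7: attacked by Qd8; d7: attacked by Qd8; b8: attacked by Ka8; d8: attacked by Bf6.
Black has no legal moves → checkmate.

yes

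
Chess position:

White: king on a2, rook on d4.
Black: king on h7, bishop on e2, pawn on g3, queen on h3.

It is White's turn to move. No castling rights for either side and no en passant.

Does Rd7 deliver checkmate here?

no

After Rd7: black king on h7; in check: yes, from the white rook on d7.
Black has 5 legal replies: Kh8, Kg8, Kh6, Kg6, Qxd7.
In check but a legal move exists → not checkmate.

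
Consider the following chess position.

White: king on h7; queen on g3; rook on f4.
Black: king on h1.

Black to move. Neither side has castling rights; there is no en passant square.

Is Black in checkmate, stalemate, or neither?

stalemate

Black to move; black king on h1.
In check: no.
King squares — g1: attacked by Qg3; g2: attacked by Qg3; h2: attacked by Qg3.
Legal moves for Black: none.
Not in check and no legal moves → stalemate.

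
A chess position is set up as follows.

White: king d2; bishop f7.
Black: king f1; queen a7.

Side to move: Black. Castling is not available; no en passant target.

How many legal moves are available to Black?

Black to move; king on f1.
In check: no.
Legal moves: Qb8, Qa8, Qxf7, Qe7, Qd7+, Qc7, Qb7, Qb6, Qa6, Qc5, Qa5+, Qd4+, Qa4, Qe3+, Qa3, Qf2+, Qa2+, Qg1, Qa1, Kg2, Kf2, Kg1.
Count: 22.

22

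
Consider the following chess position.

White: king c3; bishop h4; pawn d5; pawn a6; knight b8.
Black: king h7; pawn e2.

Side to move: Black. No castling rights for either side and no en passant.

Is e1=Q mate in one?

After e1=Q: white king on c3; in check: yes, from the black queen on e1.
White has 7 legal replies: Kd4, Kc4, Kd3, Kb3, Kc2, Kb2, Bxe1.
In check but a legal move exists → not checkmate.

no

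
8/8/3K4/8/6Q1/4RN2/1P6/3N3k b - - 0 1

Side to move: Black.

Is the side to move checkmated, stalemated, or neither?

stalemate

Black to move; black king on h1.
In check: no.
King squares — g1: attacked by Nf3; g2: attacked by Qg4; h2: attacked by Nf3.
Legal moves for Black: none.
Not in check and no legal moves → stalemate.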